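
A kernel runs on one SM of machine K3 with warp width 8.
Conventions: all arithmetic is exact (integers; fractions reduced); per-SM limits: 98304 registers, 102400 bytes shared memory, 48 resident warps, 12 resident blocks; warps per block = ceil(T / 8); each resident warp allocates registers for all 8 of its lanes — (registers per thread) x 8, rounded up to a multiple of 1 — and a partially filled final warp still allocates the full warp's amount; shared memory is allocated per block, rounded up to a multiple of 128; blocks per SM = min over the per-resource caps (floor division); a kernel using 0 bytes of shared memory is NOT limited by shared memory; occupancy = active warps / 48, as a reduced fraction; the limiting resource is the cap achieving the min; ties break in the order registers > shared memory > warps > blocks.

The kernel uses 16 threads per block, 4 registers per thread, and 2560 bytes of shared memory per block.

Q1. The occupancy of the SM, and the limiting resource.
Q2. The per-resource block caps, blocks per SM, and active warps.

Answer: occupancy 1/2, limited by blocks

registers: 1536 blocks
shared memory: 40 blocks
warps: 24 blocks
blocks: 12 blocks

Answer: 12 blocks, 24 active warps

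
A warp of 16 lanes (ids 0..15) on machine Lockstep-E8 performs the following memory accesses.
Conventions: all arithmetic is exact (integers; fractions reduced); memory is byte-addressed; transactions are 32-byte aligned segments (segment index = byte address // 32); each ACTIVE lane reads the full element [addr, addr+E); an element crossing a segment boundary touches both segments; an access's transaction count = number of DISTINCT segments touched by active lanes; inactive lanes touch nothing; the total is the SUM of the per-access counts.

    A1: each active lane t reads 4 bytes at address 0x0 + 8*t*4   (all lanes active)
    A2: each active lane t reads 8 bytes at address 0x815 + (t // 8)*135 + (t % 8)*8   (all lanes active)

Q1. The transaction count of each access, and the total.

A1: 16 transactions
A2: 6 transactions

Answer: 16,6; total 22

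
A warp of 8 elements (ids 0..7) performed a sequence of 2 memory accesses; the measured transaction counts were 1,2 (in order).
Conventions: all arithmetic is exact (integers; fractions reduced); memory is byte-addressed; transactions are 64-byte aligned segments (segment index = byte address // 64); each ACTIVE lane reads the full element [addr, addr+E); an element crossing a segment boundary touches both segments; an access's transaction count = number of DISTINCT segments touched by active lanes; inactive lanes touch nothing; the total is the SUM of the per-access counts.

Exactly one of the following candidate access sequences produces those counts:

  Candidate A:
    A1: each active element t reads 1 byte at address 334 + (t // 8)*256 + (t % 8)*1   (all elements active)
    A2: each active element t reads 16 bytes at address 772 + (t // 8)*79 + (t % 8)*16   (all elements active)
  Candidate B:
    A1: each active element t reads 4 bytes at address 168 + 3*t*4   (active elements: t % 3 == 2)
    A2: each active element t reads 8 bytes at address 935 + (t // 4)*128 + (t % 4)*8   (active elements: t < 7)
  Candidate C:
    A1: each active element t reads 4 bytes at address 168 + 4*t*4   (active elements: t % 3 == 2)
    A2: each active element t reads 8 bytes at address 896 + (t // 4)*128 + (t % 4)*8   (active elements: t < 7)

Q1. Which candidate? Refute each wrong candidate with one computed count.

A: A2 gives 3 transactions, not 2
B: A2 gives 3 transactions, not 2
C: all counts match (1,2)

Answer: C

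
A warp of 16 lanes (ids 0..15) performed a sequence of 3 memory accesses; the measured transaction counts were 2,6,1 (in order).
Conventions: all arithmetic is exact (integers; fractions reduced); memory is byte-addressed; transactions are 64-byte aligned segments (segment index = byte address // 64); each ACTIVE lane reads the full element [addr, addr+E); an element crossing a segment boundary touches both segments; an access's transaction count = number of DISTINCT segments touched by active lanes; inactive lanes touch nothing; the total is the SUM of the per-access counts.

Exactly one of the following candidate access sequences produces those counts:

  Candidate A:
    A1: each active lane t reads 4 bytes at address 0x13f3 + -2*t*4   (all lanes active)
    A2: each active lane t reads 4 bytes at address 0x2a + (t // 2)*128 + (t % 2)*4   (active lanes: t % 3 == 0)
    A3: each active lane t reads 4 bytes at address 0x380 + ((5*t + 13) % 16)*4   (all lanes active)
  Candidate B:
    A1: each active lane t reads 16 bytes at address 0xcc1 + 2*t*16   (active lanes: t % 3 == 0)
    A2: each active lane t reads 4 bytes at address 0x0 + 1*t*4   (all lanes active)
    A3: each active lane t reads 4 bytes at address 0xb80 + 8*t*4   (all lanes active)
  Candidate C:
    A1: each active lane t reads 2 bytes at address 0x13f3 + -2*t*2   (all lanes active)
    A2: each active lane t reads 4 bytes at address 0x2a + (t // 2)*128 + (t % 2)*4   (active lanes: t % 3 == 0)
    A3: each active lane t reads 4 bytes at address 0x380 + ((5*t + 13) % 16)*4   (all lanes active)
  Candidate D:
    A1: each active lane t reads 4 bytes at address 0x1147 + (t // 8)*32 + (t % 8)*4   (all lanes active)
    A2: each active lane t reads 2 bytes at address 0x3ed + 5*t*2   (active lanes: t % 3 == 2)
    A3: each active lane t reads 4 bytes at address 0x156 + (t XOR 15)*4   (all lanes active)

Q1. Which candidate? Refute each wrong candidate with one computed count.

A: A1 gives 3 transactions, not 2
B: A1 gives 6 transactions, not 2
D: A2 gives 2 transactions, not 6
C: all counts match (2,6,1)

Answer: C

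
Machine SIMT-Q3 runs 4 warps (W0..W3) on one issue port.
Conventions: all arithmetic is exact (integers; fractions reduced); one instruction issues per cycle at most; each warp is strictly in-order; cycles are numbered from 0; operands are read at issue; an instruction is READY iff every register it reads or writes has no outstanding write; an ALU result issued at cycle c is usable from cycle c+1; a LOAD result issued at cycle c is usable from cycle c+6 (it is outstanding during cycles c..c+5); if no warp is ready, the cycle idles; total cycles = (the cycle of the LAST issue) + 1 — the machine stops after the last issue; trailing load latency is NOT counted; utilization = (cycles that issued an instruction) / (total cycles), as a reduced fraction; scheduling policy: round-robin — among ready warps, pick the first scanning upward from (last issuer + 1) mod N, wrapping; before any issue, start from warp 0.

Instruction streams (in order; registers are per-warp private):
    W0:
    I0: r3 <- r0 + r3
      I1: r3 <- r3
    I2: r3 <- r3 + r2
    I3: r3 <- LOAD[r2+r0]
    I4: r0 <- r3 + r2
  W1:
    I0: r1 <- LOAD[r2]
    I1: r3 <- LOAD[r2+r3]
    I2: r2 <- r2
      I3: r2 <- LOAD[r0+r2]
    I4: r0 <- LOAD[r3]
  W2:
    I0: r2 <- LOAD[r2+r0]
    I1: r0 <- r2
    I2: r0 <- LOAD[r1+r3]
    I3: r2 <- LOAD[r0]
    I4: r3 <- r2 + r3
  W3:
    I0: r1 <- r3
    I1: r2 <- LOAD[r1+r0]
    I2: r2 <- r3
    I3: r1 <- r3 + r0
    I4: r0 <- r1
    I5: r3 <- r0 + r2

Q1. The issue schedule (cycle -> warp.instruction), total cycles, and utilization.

cycle 0: W0.I0
cycle 1: W1.I0
cycle 2: W2.I0
cycle 3: W3.I0
cycle 4: W0.I1
cycle 5: W1.I1
cycle 6: W3.I1
cycle 7: W0.I2
cycle 8: W1.I2
cycle 9: W2.I1
cycle 10: W0.I3
cycle 11: W1.I3
cycle 12: W2.I2
cycle 13: W3.I2
cycle 14: W1.I4
cycle 15: W3.I3
cycle 16: W0.I4
cycle 17: W3.I4
cycle 18: W2.I3
cycle 19: W3.I5
cycle 20: idle
cycle 21: idle
cycle 22: idle
cycle 23: idle
cycle 24: W2.I4

Answer: 25 cycles, utilization 21/25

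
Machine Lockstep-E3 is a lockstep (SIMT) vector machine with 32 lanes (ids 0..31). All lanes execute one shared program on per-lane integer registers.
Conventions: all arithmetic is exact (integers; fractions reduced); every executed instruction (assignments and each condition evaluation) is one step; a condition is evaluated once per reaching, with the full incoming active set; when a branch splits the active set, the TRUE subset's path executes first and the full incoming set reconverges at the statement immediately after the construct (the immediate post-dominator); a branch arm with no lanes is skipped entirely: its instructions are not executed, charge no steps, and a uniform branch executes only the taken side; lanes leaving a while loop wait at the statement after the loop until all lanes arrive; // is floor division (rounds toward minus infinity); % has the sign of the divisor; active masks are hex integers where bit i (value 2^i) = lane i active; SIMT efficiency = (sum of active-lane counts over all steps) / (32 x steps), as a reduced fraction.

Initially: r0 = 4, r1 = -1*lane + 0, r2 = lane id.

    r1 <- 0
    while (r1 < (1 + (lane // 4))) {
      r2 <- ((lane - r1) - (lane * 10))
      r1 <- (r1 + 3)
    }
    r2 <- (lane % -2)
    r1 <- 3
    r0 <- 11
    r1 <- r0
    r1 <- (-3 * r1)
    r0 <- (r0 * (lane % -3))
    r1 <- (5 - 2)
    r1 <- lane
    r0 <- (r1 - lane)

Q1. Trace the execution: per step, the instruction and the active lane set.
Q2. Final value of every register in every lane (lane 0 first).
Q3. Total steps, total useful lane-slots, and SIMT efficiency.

step 0: r1 <- 0                      0xffffffff
step 1: eval (r1 < (1 + (lane // 4))) 0xffffffff
step 2: r2 <- ((lane - r1) - (lane * 10)) 0xffffffff
step 3: r1 <- (r1 + 3)               0xffffffff
step 4: eval (r1 < (1 + (lane // 4))) 0xffffffff
step 5: r2 <- ((lane - r1) - (lane * 10)) 0xfffff000
step 6: r1 <- (r1 + 3)               0xfffff000
step 7: eval (r1 < (1 + (lane // 4))) 0xfffff000
step 8: r2 <- ((lane - r1) - (lane * 10)) 0xff000000
step 9: r1 <- (r1 + 3)               0xff000000
step 10: eval (r1 < (1 + (lane // 4))) 0xff000000
step 11: r2 <- (lane % -2)            0xffffffff
step 12: r1 <- 3                      0xffffffff
step 13: r0 <- 11                     0xffffffff
step 14: r1 <- r0                     0xffffffff
step 15: r1 <- (-3 * r1)              0xffffffff
step 16: r0 <- (r0 * (lane % -3))     0xffffffff
step 17: r1 <- (5 - 2)                0xffffffff
step 18: r1 <- lane                   0xffffffff
step 19: r0 <- (r1 - lane)            0xffffffff

Answer: 20 steps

r0: 0,0,0,0,0,0,0,0,0,0,0,0,0,0,0,0,0,0,0,0,0,0,0,0,0,0,0,0,0,0,0,0
r1: 0,1,2,3,4,5,6,7,8,9,10,11,12,13,14,15,16,17,18,19,20,21,22,23,24,25,26,27,28,29,30,31
r2: 0,-1,0,-1,0,-1,0,-1,0,-1,0,-1,0,-1,0,-1,0,-1,0,-1,0,-1,0,-1,0,-1,0,-1,0,-1,0,-1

steps = 20; useful = 532; efficiency = 532/640 = 133/160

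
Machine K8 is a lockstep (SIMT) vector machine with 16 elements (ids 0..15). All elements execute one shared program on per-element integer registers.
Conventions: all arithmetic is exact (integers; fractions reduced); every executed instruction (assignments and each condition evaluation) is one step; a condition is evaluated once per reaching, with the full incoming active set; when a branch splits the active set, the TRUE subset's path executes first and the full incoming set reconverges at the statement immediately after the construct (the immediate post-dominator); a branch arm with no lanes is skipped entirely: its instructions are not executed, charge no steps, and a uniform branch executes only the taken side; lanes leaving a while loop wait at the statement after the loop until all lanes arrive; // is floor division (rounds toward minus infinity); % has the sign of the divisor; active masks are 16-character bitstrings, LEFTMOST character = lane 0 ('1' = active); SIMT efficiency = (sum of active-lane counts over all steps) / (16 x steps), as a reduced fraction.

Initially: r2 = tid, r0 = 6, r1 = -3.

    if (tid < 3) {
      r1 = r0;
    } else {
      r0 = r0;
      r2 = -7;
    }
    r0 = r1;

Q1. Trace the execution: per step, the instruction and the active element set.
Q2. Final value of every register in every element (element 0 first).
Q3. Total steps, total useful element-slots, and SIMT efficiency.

step 0: eval (tid < 3)               1111111111111111
step 1: r1 <- r0                     1110000000000000
step 2: r0 <- r0                     0001111111111111
step 3: r2 <- -7                     0001111111111111
step 4: r0 <- r1                     1111111111111111

Answer: 5 steps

r2: 0,1,2,-7,-7,-7,-7,-7,-7,-7,-7,-7,-7,-7,-7,-7
r0: 6,6,6,-3,-3,-3,-3,-3,-3,-3,-3,-3,-3,-3,-3,-3
r1: 6,6,6,-3,-3,-3,-3,-3,-3,-3,-3,-3,-3,-3,-3,-3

steps = 5; useful = 61; efficiency = 61/80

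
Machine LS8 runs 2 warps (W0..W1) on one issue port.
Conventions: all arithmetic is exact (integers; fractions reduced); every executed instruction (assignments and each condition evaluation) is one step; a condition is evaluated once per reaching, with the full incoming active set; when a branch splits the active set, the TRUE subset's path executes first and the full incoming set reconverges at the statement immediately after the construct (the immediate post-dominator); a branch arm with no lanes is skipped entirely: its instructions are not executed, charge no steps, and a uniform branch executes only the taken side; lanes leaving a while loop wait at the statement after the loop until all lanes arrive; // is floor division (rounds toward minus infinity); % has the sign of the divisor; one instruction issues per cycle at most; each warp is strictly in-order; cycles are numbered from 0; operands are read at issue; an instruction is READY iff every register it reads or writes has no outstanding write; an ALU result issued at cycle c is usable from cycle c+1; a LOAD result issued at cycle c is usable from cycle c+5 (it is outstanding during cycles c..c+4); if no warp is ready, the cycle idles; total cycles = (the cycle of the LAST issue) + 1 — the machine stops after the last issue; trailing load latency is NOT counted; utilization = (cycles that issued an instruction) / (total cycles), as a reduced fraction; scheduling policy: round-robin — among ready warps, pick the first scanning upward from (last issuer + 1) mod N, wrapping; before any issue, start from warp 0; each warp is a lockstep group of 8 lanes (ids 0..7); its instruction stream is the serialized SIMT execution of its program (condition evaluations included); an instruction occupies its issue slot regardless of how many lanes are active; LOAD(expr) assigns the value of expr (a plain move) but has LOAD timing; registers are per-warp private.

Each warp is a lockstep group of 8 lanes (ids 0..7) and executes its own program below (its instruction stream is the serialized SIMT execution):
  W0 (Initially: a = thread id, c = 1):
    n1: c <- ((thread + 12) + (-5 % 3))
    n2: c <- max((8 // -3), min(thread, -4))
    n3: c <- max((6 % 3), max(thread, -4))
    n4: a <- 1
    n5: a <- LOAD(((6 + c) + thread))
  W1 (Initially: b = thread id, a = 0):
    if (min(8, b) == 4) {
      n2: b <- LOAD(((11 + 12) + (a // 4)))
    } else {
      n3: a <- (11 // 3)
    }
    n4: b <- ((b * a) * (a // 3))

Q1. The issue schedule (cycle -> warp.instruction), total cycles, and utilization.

cycle 0: W0.I0
cycle 1: W1.I0
cycle 2: W0.I1
cycle 3: W1.I1
cycle 4: W0.I2
cycle 5: W1.I2
cycle 6: W0.I3
cycle 7: W0.I4
cycle 8: W1.I3

Answer: 9 cycles, utilization 1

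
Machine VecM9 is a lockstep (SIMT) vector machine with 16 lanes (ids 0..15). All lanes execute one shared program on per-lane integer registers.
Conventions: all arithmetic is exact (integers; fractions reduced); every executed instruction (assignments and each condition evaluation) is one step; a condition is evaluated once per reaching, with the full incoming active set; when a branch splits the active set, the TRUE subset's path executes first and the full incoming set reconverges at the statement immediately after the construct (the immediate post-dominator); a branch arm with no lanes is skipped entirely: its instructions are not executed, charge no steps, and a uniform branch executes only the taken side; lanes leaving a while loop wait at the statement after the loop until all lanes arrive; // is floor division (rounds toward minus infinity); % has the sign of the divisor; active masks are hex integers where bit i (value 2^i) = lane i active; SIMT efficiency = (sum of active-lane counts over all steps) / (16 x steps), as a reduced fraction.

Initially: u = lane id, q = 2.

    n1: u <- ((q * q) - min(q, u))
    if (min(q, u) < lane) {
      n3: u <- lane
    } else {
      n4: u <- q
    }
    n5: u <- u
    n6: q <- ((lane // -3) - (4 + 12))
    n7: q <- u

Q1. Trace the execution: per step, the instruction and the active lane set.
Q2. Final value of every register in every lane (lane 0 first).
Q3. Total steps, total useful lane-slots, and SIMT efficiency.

step 0: u <- ((q * q) - min(q, u))   0xffff
step 1: eval (min(q, u) < lane)      0xffff
step 2: u <- lane                    0xfff8
step 3: u <- q                       0x0007
step 4: u <- u                       0xffff
step 5: q <- ((lane // -3) - (4 + 12)) 0xffff
step 6: q <- u                       0xffff

Answer: 7 steps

u: 2,2,2,3,4,5,6,7,8,9,10,11,12,13,14,15
q: 2,2,2,3,4,5,6,7,8,9,10,11,12,13,14,15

steps = 7; useful = 96; efficiency = 96/112 = 6/7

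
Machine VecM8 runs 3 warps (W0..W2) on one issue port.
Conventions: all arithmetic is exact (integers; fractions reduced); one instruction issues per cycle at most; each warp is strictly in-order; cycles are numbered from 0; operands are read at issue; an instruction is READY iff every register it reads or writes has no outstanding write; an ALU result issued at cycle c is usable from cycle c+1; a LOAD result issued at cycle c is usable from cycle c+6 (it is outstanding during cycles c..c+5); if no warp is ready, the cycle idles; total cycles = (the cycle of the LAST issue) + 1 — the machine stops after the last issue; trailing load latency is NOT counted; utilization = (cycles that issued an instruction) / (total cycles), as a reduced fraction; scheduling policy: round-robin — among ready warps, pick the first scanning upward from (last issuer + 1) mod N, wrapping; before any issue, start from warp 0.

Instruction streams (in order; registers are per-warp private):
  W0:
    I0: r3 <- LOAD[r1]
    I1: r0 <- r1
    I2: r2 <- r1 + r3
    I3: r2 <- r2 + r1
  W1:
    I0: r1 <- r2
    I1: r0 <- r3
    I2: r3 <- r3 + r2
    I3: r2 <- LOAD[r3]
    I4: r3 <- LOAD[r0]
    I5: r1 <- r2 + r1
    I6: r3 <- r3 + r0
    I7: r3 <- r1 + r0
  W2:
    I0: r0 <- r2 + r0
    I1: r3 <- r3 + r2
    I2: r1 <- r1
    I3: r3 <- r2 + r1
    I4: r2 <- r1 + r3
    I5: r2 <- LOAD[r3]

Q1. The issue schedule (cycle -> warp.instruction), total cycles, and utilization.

cycle 0: W0.I0
cycle 1: W1.I0
cycle 2: W2.I0
cycle 3: W0.I1
cycle 4: W1.I1
cycle 5: W2.I1
cycle 6: W0.I2
cycle 7: W1.I2
cycle 8: W2.I2
cycle 9: W0.I3
cycle 10: W1.I3
cycle 11: W2.I3
cycle 12: W1.I4
cycle 13: W2.I4
cycle 14: W2.I5
cycle 15: idle
cycle 16: W1.I5
cycle 17: idle
cycle 18: W1.I6
cycle 19: W1.I7

Answer: 20 cycles, utilization 9/10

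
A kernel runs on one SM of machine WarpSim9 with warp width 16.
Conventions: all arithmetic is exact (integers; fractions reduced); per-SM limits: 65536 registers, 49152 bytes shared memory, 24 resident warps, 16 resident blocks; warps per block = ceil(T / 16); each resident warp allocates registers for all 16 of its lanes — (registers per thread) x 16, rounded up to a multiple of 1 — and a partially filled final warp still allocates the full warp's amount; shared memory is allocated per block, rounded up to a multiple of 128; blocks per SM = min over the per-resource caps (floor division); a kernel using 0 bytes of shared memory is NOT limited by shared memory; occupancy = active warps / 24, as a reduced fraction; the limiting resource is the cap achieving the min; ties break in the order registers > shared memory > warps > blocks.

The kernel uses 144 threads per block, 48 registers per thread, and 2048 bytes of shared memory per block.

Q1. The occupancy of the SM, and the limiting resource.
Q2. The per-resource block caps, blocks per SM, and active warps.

Answer: occupancy 3/4, limited by warps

registers: 9 blocks
shared memory: 24 blocks
warps: 2 blocks
blocks: 16 blocks

Answer: 2 blocks, 18 active warps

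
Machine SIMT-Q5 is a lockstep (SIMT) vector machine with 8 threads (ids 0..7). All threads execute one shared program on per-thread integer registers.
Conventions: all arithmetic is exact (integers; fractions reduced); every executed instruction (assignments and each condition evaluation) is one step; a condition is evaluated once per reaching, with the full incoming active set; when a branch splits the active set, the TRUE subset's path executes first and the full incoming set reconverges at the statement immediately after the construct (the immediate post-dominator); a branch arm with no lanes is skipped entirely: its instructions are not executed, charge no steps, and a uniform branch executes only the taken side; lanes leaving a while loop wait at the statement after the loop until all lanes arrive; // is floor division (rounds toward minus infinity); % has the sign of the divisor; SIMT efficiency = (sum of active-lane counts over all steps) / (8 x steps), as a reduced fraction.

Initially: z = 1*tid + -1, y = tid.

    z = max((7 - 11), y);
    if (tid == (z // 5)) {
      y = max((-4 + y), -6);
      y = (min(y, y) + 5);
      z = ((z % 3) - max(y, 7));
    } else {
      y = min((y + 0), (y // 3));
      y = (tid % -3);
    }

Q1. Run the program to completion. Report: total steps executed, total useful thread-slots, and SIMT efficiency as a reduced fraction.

Answer: 7 steps, 33 useful, 33/56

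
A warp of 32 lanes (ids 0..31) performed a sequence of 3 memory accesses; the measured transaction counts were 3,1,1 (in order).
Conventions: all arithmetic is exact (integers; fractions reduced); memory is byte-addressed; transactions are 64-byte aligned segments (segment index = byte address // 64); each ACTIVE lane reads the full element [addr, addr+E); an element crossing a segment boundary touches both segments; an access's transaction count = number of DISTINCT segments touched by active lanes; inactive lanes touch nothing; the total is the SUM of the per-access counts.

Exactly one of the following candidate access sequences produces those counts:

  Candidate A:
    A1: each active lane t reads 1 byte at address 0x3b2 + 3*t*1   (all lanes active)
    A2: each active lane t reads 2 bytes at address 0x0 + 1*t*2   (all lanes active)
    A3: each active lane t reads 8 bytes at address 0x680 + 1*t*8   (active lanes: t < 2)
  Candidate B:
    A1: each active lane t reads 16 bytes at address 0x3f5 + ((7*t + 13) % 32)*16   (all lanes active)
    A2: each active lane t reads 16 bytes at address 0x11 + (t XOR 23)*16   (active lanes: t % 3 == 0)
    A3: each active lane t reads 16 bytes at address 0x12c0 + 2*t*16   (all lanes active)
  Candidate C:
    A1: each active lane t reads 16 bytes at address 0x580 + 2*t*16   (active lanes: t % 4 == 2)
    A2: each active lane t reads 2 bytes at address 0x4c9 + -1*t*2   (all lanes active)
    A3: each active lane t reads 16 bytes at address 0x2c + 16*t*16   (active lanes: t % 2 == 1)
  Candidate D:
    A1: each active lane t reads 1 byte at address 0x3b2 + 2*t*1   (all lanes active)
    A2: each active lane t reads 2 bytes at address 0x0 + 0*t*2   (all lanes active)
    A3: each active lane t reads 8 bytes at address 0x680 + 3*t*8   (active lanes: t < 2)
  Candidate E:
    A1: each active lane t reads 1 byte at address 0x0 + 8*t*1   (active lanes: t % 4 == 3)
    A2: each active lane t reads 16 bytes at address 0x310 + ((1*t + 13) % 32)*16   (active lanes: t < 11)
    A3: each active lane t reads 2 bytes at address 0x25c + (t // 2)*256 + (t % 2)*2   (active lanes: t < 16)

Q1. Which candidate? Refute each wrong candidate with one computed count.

B: A1 gives 9 transactions, not 3
C: A1 gives 8 transactions, not 3
D: A1 gives 2 transactions, not 3
E: A1 gives 4 transactions, not 3
A: all counts match (3,1,1)

Answer: A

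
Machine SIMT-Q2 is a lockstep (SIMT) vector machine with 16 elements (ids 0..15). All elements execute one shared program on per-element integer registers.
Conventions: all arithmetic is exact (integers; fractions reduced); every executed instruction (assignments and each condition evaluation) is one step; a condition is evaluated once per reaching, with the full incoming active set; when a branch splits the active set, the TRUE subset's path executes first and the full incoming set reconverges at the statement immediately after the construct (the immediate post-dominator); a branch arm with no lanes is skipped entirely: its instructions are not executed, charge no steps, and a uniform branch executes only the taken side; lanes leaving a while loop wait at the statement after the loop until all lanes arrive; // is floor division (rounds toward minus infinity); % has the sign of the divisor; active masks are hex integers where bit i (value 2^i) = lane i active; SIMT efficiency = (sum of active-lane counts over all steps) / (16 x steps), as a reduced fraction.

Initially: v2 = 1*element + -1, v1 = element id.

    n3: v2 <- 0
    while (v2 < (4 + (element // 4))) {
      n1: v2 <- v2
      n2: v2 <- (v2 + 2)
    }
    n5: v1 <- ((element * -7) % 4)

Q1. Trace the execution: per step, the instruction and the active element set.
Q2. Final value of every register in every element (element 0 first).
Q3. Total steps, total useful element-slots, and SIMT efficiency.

step 0: v2 <- 0                      0xffff
step 1: eval (v2 < (4 + (element // 4))) 0xffff
step 2: v2 <- v2                     0xffff
step 3: v2 <- (v2 + 2)               0xffff
step 4: eval (v2 < (4 + (element // 4))) 0xffff
step 5: v2 <- v2                     0xffff
step 6: v2 <- (v2 + 2)               0xffff
step 7: eval (v2 < (4 + (element // 4))) 0xffff
step 8: v2 <- v2                     0xfff0
step 9: v2 <- (v2 + 2)               0xfff0
step 10: eval (v2 < (4 + (element // 4))) 0xfff0
step 11: v2 <- v2                     0xf000
step 12: v2 <- (v2 + 2)               0xf000
step 13: eval (v2 < (4 + (element // 4))) 0xf000
step 14: v1 <- ((element * -7) % 4)   0xffff

Answer: 15 steps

v2: 4,4,4,4,6,6,6,6,6,6,6,6,8,8,8,8
v1: 0,1,2,3,0,1,2,3,0,1,2,3,0,1,2,3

steps = 15; useful = 192; efficiency = 192/240 = 4/5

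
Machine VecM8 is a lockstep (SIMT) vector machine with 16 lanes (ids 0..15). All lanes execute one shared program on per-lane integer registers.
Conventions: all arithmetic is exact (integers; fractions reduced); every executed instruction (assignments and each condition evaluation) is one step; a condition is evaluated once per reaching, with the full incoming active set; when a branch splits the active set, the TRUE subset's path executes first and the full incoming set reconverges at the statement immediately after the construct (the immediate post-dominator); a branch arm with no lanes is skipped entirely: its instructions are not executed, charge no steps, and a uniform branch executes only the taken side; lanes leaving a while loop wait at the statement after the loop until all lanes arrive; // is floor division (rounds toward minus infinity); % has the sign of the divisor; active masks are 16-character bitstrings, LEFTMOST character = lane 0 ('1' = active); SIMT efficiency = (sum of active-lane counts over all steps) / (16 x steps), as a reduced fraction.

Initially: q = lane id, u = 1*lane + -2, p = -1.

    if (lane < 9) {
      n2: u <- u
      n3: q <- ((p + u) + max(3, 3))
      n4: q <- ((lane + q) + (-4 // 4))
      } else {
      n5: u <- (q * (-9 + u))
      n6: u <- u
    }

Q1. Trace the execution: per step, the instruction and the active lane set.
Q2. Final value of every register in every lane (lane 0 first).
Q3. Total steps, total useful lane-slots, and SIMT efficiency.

step 0: eval (lane < 9)              1111111111111111
step 1: u <- u                       1111111110000000
step 2: q <- ((p + u) + max(3, 3))   1111111110000000
step 3: q <- ((lane + q) + (-4 // 4)) 1111111110000000
step 4: u <- (q * (-9 + u))          0000000001111111
step 5: u <- u                       0000000001111111

Answer: 6 steps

q: -1,1,3,5,7,9,11,13,15,9,10,11,12,13,14,15
u: -2,-1,0,1,2,3,4,5,6,-18,-10,0,12,26,42,60
p: -1,-1,-1,-1,-1,-1,-1,-1,-1,-1,-1,-1,-1,-1,-1,-1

steps = 6; useful = 57; efficiency = 57/96 = 19/32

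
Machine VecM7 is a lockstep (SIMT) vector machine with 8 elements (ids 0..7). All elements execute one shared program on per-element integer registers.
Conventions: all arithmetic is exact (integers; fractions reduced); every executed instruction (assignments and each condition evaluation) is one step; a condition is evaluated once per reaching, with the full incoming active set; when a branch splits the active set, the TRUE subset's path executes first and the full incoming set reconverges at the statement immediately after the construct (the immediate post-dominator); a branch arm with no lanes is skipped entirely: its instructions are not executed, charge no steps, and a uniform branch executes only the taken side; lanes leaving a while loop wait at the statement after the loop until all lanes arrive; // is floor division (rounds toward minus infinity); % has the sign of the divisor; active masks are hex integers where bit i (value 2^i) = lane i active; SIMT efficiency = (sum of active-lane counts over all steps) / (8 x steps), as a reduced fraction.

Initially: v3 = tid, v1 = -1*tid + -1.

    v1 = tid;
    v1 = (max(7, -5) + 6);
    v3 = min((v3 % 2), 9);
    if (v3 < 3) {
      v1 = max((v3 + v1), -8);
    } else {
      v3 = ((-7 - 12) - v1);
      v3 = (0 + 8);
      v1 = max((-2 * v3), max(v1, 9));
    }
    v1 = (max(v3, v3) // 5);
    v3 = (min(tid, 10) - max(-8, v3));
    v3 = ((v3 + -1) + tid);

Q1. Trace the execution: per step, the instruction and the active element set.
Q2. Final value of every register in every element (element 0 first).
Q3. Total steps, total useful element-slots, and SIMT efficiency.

step 0: v1 <- tid                    0xff
step 1: v1 <- (max(7, -5) + 6)       0xff
step 2: v3 <- min((v3 % 2), 9)       0xff
step 3: eval (v3 < 3)                0xff
step 4: v1 <- max((v3 + v1), -8)     0xff
step 5: v1 <- (max(v3, v3) // 5)     0xff
step 6: v3 <- (min(tid, 10) - max(-8, v3)) 0xff
step 7: v3 <- ((v3 + -1) + tid)      0xff

Answer: 8 steps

v3: -1,0,3,4,7,8,11,12
v1: 0,0,0,0,0,0,0,0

steps = 8; useful = 64; efficiency = 64/64 = 1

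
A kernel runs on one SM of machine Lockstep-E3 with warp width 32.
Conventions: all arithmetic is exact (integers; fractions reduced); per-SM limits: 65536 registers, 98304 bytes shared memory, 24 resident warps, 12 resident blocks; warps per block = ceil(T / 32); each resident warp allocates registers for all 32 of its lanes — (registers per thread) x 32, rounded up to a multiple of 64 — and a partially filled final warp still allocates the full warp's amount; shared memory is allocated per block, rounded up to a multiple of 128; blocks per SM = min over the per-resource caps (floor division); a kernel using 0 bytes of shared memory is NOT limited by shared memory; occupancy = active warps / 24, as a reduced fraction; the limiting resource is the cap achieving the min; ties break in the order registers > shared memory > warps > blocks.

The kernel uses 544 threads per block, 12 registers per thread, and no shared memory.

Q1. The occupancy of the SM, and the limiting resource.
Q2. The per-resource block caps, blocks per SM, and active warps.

Answer: occupancy 17/24, limited by warps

registers: 10 blocks
shared memory: no limit (kernel uses none)
warps: 1 block
blocks: 12 blocks

Answer: 1 block, 17 active warps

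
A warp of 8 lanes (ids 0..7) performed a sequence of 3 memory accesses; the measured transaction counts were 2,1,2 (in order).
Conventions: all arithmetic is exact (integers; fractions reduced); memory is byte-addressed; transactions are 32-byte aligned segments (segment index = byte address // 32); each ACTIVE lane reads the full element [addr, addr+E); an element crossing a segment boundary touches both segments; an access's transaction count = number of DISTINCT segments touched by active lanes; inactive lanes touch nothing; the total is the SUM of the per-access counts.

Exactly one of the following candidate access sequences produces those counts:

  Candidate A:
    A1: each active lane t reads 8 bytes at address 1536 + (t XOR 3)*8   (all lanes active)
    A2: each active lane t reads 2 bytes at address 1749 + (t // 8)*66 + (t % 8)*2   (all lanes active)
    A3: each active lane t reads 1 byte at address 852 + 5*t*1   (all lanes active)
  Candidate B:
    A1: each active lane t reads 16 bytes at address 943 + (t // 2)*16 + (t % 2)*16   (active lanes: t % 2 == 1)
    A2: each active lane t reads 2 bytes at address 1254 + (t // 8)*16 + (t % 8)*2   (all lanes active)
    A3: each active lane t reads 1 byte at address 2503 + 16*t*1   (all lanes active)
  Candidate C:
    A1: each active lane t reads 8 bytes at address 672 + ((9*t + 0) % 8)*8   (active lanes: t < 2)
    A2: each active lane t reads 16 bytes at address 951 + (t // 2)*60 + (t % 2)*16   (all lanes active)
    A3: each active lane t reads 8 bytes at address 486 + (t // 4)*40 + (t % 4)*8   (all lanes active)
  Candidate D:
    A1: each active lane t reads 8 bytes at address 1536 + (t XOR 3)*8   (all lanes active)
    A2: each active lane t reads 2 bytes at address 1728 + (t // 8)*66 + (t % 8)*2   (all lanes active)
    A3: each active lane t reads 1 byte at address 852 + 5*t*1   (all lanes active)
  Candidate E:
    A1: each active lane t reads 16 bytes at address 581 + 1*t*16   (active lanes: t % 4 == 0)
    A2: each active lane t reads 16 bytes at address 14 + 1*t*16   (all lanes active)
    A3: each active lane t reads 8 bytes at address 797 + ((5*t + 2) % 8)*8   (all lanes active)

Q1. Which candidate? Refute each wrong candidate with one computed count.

A: A2 gives 2 transactions, not 1
B: A1 gives 3 transactions, not 2
C: A1 gives 1 transaction, not 2
E: A2 gives 5 transactions, not 1
D: all counts match (2,1,2)

Answer: D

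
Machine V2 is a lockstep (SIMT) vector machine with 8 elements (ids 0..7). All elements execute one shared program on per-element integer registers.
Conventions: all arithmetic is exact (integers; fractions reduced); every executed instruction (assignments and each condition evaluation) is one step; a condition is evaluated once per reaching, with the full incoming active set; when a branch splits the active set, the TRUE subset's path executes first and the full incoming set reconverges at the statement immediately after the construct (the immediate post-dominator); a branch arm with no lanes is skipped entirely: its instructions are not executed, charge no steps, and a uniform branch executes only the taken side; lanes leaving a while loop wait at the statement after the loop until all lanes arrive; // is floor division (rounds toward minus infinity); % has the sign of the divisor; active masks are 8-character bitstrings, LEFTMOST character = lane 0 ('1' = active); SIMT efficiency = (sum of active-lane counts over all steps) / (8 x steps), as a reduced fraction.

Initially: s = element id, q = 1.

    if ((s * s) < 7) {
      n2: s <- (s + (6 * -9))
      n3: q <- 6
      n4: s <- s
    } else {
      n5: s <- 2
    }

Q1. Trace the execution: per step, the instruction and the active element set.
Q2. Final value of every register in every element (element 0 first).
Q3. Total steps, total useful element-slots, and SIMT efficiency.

step 0: eval ((s * s) < 7)           11111111
step 1: s <- (s + (6 * -9))          11100000
step 2: q <- 6                       11100000
step 3: s <- s                       11100000
step 4: s <- 2                       00011111

Answer: 5 steps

s: -54,-53,-52,2,2,2,2,2
q: 6,6,6,1,1,1,1,1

steps = 5; useful = 22; efficiency = 22/40 = 11/20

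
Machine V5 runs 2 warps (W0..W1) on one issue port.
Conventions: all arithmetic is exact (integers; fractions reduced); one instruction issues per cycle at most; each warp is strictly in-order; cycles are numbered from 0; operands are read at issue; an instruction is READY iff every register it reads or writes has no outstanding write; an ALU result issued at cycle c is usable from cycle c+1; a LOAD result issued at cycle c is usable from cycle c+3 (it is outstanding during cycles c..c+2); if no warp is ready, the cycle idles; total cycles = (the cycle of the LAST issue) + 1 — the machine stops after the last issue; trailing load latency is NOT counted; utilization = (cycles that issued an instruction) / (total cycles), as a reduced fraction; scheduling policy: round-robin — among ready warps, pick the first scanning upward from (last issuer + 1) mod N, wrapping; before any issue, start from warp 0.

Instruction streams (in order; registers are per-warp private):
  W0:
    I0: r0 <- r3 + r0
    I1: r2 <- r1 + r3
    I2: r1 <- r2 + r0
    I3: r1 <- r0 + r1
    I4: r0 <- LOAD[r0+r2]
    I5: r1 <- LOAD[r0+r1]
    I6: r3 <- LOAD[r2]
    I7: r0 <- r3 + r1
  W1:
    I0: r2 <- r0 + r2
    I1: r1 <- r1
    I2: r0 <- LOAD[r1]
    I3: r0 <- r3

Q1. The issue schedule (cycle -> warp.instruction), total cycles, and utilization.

cycle 0: W0.I0
cycle 1: W1.I0
cycle 2: W0.I1
cycle 3: W1.I1
cycle 4: W0.I2
cycle 5: W1.I2
cycle 6: W0.I3
cycle 7: W0.I4
cycle 8: W1.I3
cycle 9: idle
cycle 10: W0.I5
cycle 11: W0.I6
cycle 12: idle
cycle 13: idle
cycle 14: W0.I7

Answer: 15 cycles, utilization 4/5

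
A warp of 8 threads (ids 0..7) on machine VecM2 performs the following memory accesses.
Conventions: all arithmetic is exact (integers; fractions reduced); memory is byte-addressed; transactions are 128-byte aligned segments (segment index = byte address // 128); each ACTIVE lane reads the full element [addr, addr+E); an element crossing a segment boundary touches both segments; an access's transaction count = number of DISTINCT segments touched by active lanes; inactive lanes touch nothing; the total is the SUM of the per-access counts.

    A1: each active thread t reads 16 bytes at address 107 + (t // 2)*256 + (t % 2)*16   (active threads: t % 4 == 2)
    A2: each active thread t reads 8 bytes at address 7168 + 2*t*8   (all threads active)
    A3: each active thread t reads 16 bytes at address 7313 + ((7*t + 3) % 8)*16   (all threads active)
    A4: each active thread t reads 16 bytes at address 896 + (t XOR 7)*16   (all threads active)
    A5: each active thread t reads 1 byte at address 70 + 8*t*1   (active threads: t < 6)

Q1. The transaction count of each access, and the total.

A1: 2 transactions
A2: 1 transaction
A3: 2 transactions
A4: 1 transaction
A5: 1 transaction

Answer: 2,1,2,1,1; total 7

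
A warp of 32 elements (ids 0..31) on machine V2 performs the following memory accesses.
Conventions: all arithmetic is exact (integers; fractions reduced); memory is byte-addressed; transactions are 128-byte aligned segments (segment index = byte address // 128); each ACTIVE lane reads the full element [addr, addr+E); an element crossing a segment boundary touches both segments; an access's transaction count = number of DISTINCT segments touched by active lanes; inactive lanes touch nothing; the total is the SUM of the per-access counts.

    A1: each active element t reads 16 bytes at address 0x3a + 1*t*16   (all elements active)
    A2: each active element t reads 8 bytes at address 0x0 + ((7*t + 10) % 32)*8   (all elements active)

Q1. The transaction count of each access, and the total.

A1: 5 transactions
A2: 2 transactions

Answer: 5,2; total 7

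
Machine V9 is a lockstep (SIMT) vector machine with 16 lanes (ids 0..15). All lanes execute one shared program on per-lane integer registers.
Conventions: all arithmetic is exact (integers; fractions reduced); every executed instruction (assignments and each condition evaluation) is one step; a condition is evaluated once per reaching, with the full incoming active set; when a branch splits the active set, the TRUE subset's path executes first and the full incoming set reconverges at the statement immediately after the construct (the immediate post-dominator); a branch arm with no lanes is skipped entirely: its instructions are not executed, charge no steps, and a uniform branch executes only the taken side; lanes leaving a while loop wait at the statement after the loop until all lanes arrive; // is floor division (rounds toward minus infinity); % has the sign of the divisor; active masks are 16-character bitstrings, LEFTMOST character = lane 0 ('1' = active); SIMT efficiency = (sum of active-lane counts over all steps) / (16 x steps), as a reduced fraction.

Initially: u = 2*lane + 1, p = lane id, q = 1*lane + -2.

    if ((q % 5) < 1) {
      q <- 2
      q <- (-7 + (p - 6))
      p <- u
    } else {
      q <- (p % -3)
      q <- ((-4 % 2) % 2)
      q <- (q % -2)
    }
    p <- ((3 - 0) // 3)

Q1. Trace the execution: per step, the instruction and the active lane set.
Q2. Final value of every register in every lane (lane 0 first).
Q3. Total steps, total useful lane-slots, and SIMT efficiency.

step 0: eval ((q % 5) < 1)           1111111111111111
step 1: q <- 2                       0010000100001000
step 2: q <- (-7 + (p - 6))          0010000100001000
step 3: p <- u                       0010000100001000
step 4: q <- (p % -3)                1101111011110111
step 5: q <- ((-4 % 2) % 2)          1101111011110111
step 6: q <- (q % -2)                1101111011110111
step 7: p <- ((3 - 0) // 3)          1111111111111111

Answer: 8 steps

u: 1,3,5,7,9,11,13,15,17,19,21,23,25,27,29,31
p: 1,1,1,1,1,1,1,1,1,1,1,1,1,1,1,1
q: 0,0,-11,0,0,0,0,-6,0,0,0,0,-1,0,0,0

steps = 8; useful = 80; efficiency = 80/128 = 5/8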